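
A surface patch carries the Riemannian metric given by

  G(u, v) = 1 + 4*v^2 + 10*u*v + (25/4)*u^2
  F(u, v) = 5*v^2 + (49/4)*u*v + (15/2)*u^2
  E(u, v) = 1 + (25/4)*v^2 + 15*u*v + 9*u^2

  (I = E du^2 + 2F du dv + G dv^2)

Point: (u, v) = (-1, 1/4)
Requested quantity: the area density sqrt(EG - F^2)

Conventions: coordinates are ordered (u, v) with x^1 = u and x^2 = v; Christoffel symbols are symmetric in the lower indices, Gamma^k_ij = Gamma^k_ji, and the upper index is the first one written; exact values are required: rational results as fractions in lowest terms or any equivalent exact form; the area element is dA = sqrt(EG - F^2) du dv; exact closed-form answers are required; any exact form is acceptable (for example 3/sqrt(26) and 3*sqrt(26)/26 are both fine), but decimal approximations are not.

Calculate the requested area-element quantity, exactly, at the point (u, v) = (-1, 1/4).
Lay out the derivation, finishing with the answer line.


E = 425/64, F = 19/4, G = 5; EG - F^2 = 681/64

Answer: sqrt(EG - F^2) = sqrt(681)/8


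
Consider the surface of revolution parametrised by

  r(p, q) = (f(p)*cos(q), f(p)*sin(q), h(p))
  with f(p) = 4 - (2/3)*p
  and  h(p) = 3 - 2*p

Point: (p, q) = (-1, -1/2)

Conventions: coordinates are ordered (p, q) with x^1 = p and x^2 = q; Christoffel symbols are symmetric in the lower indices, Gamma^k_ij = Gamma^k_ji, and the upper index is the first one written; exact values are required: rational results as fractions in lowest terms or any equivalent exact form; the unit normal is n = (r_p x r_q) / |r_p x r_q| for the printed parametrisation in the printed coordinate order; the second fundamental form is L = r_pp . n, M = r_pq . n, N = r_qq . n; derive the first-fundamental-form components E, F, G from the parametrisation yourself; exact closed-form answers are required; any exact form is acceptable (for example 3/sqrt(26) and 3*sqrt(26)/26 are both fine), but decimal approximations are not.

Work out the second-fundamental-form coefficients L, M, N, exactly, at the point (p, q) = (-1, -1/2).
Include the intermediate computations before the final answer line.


f = 14/3, f' = -2/3, f'' = 0, h' = -2, h'' = 0
E = 40/9, F = 0, G = 196/9; answer radicand W^2 = 40/9
unnormalised second-form numerators: l = 0, m = 0, n = -28/3; L = l/sqrt(40/9), and similarly M = m/sqrt(W^2), N = n/sqrt(W^2)

Answer: L = 0, M = 0, N = -7*sqrt(10)/5


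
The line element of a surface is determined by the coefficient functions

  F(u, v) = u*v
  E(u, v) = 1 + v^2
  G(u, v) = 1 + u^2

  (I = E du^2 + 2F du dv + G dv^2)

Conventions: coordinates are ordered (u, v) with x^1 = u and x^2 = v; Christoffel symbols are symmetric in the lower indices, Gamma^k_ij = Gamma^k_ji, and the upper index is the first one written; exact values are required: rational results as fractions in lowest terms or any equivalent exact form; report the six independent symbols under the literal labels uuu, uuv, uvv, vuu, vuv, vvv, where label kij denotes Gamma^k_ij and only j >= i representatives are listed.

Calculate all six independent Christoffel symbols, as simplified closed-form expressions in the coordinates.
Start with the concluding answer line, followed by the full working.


Answer: Gamma_uuu = 0, Gamma_uuv = v/(u^2 + v^2 + 1), Gamma_uvv = 0, Gamma_vuu = 0, Gamma_vuv = u/(u^2 + v^2 + 1), Gamma_vvv = 0

E = 1 + v^2; F = u*v; G = 1 + u^2
Gamma^k_ij = (1/2) g^{kl} (d_i g_jl + d_j g_il - d_l g_ij), with g^inv = (1/(EG-F^2)) [[G, -F], [-F, E]]
first partials: E_u = 0, E_v = 2*v, F_u = v, F_v = u, G_u = 2*u, G_v = 0
D = EG - F^2 = 1 + v^2 + u^2
expanded: Gamma^u_uu = (G E_u - 2F F_u + F E_v)/(2D), Gamma^u_uv = (G E_v - F G_u)/(2D), Gamma^u_vv = (2G F_v - G G_u - F G_v)/(2D), Gamma^v_uu = (2E F_u - E E_v - F E_u)/(2D), Gamma^v_uv = (E G_u - F E_v)/(2D), Gamma^v_vv = (E G_v - 2F F_v + F G_u)/(2D); substitute and cancel common factors


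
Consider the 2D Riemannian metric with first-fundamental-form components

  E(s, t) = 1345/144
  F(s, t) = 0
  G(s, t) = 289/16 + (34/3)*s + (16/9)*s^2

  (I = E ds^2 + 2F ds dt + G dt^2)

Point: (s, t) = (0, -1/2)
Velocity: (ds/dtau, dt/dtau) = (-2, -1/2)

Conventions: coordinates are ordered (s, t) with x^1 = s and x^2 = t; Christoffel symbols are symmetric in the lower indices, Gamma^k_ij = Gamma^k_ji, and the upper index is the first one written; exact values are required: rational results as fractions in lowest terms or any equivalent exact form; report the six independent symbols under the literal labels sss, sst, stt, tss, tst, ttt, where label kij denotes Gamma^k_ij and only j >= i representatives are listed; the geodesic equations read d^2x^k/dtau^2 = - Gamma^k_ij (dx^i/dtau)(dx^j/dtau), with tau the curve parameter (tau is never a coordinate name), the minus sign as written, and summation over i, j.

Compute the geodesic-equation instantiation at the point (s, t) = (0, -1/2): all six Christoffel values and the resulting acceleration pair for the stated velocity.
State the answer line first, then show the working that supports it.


Answer: Gamma_sss = 0, Gamma_sst = 0, Gamma_stt = -816/1345, Gamma_tss = 0, Gamma_tst = 16/51, Gamma_ttt = 0; accelerations (d^2s/dtau^2, d^2t/dtau^2) = (204/1345, -32/51)

E = 1345/144, F = 0, G = 289/16 at the point
E_s = 0, E_t = 0, F_s = 0, F_t = 0, G_s = 34/3, G_t = 0
EG - F^2 = 388705/2304;  g^inv = (2304/388705) * [[289/16, 0], [0, 1345/144]]
first-kind symbols [ij,l] = (1/2)(d_i g_jl + d_j g_il - d_l g_ij): [ss,s] = E_s/2 = 0, [ss,t] = F_s - E_t/2 = 0, [st,s] = E_t/2 = 0, [st,t] = G_s/2 = 17/3, [tt,s] = F_t - G_s/2 = -17/3, [tt,t] = G_t/2 = 0
Gamma^s_ij = (G*[ij,s] - F*[ij,t])/(EG - F^2), Gamma^t_ij = (E*[ij,t] - F*[ij,s])/(EG - F^2)
Gamma_sss = 0, Gamma_sst = 0, Gamma_stt = -816/1345, Gamma_tss = 0, Gamma_tst = 16/51, Gamma_ttt = 0
d^2s/dtau^2 = -(Gamma_sss*(-2)^2 + 2*Gamma_sst*(-2)*(-1/2) + Gamma_stt*(-1/2)^2) = 204/1345
d^2t/dtau^2 = -(Gamma_tss*(-2)^2 + 2*Gamma_tst*(-2)*(-1/2) + Gamma_ttt*(-1/2)^2) = -32/51


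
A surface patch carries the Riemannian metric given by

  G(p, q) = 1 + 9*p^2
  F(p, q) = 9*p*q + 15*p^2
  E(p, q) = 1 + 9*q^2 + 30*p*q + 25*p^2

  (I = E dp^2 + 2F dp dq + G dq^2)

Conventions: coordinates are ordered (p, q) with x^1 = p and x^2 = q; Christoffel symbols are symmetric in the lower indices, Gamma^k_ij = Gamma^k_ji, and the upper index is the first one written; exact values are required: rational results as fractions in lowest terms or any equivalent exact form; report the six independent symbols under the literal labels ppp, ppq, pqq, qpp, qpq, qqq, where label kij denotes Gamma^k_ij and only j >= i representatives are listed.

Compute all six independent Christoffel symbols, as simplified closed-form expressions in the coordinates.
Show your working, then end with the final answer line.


E = 1 + 9*q^2 + 30*p*q + 25*p^2; F = 9*p*q + 15*p^2; G = 1 + 9*p^2
Gamma^k_ij = (1/2) g^{kl} (d_i g_jl + d_j g_il - d_l g_ij), with g^inv = (1/(EG-F^2)) [[G, -F], [-F, E]]
first partials: E_p = 30*q + 50*p, E_q = 18*q + 30*p, F_p = 9*q + 30*p, F_q = 9*p, G_p = 18*p, G_q = 0
D = EG - F^2 = 1 + 9*q^2 + 30*p*q + 34*p^2
expanded: Gamma^p_pp = (G E_p - 2F F_p + F E_q)/(2D), Gamma^p_pq = (G E_q - F G_p)/(2D), Gamma^p_qq = (2G F_q - G G_p - F G_q)/(2D), Gamma^q_pp = (2E F_p - E E_q - F E_p)/(2D), Gamma^q_pq = (E G_p - F E_q)/(2D), Gamma^q_qq = (E G_q - 2F F_q + F G_p)/(2D); substitute and cancel common factors

Answer: Gamma_ppp = (25*p + 15*q)/(34*p^2 + 30*p*q + 9*q^2 + 1), Gamma_ppq = (15*p + 9*q)/(34*p^2 + 30*p*q + 9*q^2 + 1), Gamma_pqq = 0, Gamma_qpp = 15*p/(34*p^2 + 30*p*q + 9*q^2 + 1), Gamma_qpq = 9*p/(34*p^2 + 30*p*q + 9*q^2 + 1), Gamma_qqq = 0


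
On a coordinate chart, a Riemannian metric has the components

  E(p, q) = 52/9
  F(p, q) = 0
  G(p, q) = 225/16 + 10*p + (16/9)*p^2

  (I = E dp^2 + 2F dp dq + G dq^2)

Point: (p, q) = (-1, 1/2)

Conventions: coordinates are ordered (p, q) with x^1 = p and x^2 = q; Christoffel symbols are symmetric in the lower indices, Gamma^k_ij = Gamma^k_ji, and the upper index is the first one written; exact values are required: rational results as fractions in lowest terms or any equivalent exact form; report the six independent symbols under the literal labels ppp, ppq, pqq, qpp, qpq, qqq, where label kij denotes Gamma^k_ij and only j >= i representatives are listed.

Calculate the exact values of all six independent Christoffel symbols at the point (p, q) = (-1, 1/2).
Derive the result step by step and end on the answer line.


E = 52/9, F = 0, G = 841/144 at the point
E_p = 0, E_q = 0, F_p = 0, F_q = 0, G_p = 58/9, G_q = 0
EG - F^2 = 10933/324;  g^inv = (324/10933) * [[841/144, 0], [0, 52/9]]
first-kind symbols [ij,l] = (1/2)(d_i g_jl + d_j g_il - d_l g_ij): [pp,p] = E_p/2 = 0, [pp,q] = F_p - E_q/2 = 0, [pq,p] = E_q/2 = 0, [pq,q] = G_p/2 = 29/9, [qq,p] = F_q - G_p/2 = -29/9, [qq,q] = G_q/2 = 0
Gamma^p_ij = (G*[ij,p] - F*[ij,q])/(EG - F^2), Gamma^q_ij = (E*[ij,q] - F*[ij,p])/(EG - F^2)

Answer: Gamma_ppp = 0, Gamma_ppq = 0, Gamma_pqq = -29/52, Gamma_qpp = 0, Gamma_qpq = 16/29, Gamma_qqq = 0


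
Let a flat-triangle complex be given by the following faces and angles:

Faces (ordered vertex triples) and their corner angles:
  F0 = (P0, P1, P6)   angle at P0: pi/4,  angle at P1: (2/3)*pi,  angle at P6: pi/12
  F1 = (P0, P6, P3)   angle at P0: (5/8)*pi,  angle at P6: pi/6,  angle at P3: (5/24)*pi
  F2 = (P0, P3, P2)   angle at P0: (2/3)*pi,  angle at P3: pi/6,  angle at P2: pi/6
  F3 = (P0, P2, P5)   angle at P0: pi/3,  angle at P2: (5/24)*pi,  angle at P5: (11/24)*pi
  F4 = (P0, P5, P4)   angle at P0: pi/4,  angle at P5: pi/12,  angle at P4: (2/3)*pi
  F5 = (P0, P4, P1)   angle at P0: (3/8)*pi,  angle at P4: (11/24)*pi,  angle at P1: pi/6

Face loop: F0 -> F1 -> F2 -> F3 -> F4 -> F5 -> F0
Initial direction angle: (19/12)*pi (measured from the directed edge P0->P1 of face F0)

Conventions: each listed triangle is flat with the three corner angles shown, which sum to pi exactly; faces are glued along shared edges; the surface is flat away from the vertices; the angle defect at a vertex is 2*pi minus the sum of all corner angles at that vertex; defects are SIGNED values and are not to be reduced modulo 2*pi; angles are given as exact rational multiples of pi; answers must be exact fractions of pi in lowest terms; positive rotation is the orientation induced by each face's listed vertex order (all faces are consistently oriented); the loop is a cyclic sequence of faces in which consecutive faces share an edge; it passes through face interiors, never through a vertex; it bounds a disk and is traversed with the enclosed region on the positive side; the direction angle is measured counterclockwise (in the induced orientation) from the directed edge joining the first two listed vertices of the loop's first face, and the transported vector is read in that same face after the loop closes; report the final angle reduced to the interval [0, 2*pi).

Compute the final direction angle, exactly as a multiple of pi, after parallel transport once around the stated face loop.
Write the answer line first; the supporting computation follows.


Answer: final direction angle = (13/12)*pi

enclosed vertex P0: corner angles sum to (5/2)*pi, defect = 2*pi - (5/2)*pi = -pi/2
the final direction is the initial angle plus the enclosed defects, taken mod 2*pi in the induced orientation
final angle = (19/12)*pi - pi/2 = (13/12)*pi (mod 2*pi)


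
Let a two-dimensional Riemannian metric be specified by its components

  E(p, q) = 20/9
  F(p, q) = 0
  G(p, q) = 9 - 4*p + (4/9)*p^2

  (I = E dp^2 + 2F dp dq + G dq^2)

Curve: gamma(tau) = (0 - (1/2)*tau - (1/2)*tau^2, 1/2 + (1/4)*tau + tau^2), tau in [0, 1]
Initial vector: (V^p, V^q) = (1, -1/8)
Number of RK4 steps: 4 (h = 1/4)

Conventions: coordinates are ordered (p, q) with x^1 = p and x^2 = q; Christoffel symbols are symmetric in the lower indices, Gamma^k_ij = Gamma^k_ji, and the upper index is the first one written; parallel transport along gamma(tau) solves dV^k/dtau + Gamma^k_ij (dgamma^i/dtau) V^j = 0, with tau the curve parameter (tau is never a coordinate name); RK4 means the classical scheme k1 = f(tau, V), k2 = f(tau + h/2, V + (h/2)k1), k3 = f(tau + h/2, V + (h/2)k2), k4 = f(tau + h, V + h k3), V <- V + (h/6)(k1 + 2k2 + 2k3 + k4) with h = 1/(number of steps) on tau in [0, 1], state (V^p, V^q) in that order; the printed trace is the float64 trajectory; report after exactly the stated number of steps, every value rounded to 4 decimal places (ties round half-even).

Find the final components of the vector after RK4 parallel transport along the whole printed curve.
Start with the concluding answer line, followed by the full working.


Answer: V^p = 0.9812, V^q = 0.1289

gamma'(tau) = (-1/2 - tau, 1/4 + 2*tau); f(tau, V)^k = -Gamma^k_ij(gamma(tau)) gamma'^i(tau) V^j; h = 1/4; intermediate values shown to 6 dp
curve data and Christoffel symbols at the stage parameters:
  tau = 0.000000: gamma = (0.000000, 0.500000), gamma' = (-0.500000, 0.250000); Gamma_ppp = 0.000000, Gamma_ppq = 0.000000, Gamma_pqq = 0.900000, Gamma_qpp = 0.000000, Gamma_qpq = -0.222222, Gamma_qqq = 0.000000
  tau = 0.125000: gamma = (-0.070312, 0.546875), gamma' = (-0.625000, 0.500000); Gamma_ppp = 0.000000, Gamma_ppq = 0.000000, Gamma_pqq = 0.914062, Gamma_qpp = 0.000000, Gamma_qpq = -0.218803, Gamma_qqq = 0.000000
  tau = 0.250000: gamma = (-0.156250, 0.625000), gamma' = (-0.750000, 0.750000); Gamma_ppp = 0.000000, Gamma_ppq = 0.000000, Gamma_pqq = 0.931250, Gamma_qpp = 0.000000, Gamma_qpq = -0.214765, Gamma_qqq = 0.000000
  tau = 0.375000: gamma = (-0.257812, 0.734375), gamma' = (-0.875000, 1.000000); Gamma_ppp = 0.000000, Gamma_ppq = 0.000000, Gamma_pqq = 0.951562, Gamma_qpp = 0.000000, Gamma_qpq = -0.210181, Gamma_qqq = 0.000000
  tau = 0.500000: gamma = (-0.375000, 0.875000), gamma' = (-1.000000, 1.250000); Gamma_ppp = 0.000000, Gamma_ppq = 0.000000, Gamma_pqq = 0.975000, Gamma_qpp = 0.000000, Gamma_qpq = -0.205128, Gamma_qqq = 0.000000
  tau = 0.625000: gamma = (-0.507812, 1.046875), gamma' = (-1.125000, 1.500000); Gamma_ppp = 0.000000, Gamma_ppq = 0.000000, Gamma_pqq = 1.001562, Gamma_qpp = 0.000000, Gamma_qpq = -0.199688, Gamma_qqq = 0.000000
  tau = 0.750000: gamma = (-0.656250, 1.250000), gamma' = (-1.250000, 1.750000); Gamma_ppp = 0.000000, Gamma_ppq = 0.000000, Gamma_pqq = 1.031250, Gamma_qpp = 0.000000, Gamma_qpq = -0.193939, Gamma_qqq = 0.000000
  tau = 0.875000: gamma = (-0.820312, 1.484375), gamma' = (-1.375000, 2.000000); Gamma_ppp = 0.000000, Gamma_ppq = 0.000000, Gamma_pqq = 1.064063, Gamma_qpp = 0.000000, Gamma_qpq = -0.187959, Gamma_qqq = 0.000000
  tau = 1.000000: gamma = (-1.000000, 1.750000), gamma' = (-1.500000, 2.250000); Gamma_ppp = 0.000000, Gamma_ppq = 0.000000, Gamma_pqq = 1.100000, Gamma_qpp = 0.000000, Gamma_qpq = -0.181818, Gamma_qqq = 0.000000
step 0: V^p = 1.0000, V^q = -0.1250
step 1: k1 = (0.028125, 0.069444), k2 = (0.053162, 0.125693), k3 = (0.049948, 0.125074), k4 = (0.065466, 0.178183); V <- V + (h/6)(k1 + 2k2 + 2k3 + k4): V^p = 1.0125, V^q = -0.0938
step 2: k1 = (0.065503, 0.178192), k2 = (0.068047, 0.227679), k3 = (0.062161, 0.226608), k4 = (0.045256, 0.271215); V <- V + (h/6)(k1 + 2k2 + 2k3 + k4): V^p = 1.0280, V^q = -0.0372
step 3: k1 = (0.045340, 0.271210), k2 = (0.004959, 0.310345), k3 = (-0.002390, 0.307735), k4 = (-0.071702, 0.339048); V <- V + (h/6)(k1 + 2k2 + 2k3 + k4): V^p = 1.0271, V^q = 0.0397
step 4: k1 = (-0.071703, 0.338951), k2 = (-0.174720, 0.361507), k3 = (-0.180721, 0.355938), k4 = (-0.318573, 0.366579); V <- V + (h/6)(k1 + 2k2 + 2k3 + k4): V^p = 0.9812, V^q = 0.1289


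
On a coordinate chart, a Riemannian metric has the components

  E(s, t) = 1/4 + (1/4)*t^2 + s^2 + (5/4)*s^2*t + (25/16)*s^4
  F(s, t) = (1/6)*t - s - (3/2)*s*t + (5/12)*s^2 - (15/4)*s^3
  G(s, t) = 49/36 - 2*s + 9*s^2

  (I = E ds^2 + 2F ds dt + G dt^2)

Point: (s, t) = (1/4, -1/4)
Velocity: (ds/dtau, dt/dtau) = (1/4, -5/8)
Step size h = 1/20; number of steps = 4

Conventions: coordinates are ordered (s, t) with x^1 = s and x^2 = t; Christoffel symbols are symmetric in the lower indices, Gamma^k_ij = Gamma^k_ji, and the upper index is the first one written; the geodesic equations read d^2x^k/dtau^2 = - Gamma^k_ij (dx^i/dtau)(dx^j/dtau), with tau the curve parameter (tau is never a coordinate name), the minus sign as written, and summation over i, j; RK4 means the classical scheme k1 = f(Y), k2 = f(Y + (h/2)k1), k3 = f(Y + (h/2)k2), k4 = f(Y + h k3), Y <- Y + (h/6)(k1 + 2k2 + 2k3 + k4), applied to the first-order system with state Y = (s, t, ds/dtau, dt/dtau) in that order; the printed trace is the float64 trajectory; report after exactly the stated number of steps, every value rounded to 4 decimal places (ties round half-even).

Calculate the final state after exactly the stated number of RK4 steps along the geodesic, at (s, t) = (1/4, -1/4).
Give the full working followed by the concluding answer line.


f(Y) = (ds/dtau, dt/dtau, -Gamma^s_ij Y'^i Y'^j, -Gamma^t_ij Y'^i Y'^j) with the Gammas evaluated at the stage position; h = 0.050000; intermediate values shown to 6 dp
step 0: s = 0.2500, t = -0.2500, ds/dtau = 0.2500, dt/dtau = -0.6250
step 1:
  k1: at (s, t) = (0.250000, -0.250000), (ds/dtau, dt/dtau) = (0.250000, -0.625000); Gamma_sss = 0.155790, Gamma_sst = 0.645039, Gamma_stt = -5.257403, Gamma_tss = -0.744901, Gamma_tst = 0.982474, Gamma_ttt = -0.851122; k1 = (0.250000, -0.625000, 2.245511, 0.686049)
  k2: at (s, t) = (0.256250, -0.265625), (ds/dtau, dt/dtau) = (0.306138, -0.607849); Gamma_sss = 0.159208, Gamma_sst = 0.667877, Gamma_stt = -5.439797, Gamma_tss = -0.739167, Gamma_tst = 1.016013, Gamma_ttt = -0.884826; k2 = (0.306138, -0.607849, 2.243540, 0.774331)
  k3: at (s, t) = (0.257653, -0.265196), (ds/dtau, dt/dtau) = (0.306089, -0.605642); Gamma_sss = 0.158362, Gamma_sst = 0.680342, Gamma_stt = -5.489278, Gamma_tss = -0.742876, Gamma_tst = 1.024986, Gamma_ttt = -0.896986; k3 = (0.306089, -0.605642, 2.250884, 0.778640)
  k4: at (s, t) = (0.265304, -0.280282), (ds/dtau, dt/dtau) = (0.362544, -0.586068); Gamma_sss = 0.160561, Gamma_sst = 0.714735, Gamma_stt = -5.713379, Gamma_tss = -0.741495, Gamma_tst = 1.065669, Gamma_ttt = -0.941226; k4 = (0.362544, -0.586068, 2.245031, 0.873606)
  Y <- Y + (h/6)(k1 + 2k2 + 2k3 + k4): s = 0.2653, t = -0.2803, ds/dtau = 0.3623, dt/dtau = -0.5861
step 2:
  k1: at (s, t) = (0.265308, -0.280317), (ds/dtau, dt/dtau) = (0.362328, -0.586120); Gamma_sss = 0.160573, Gamma_sst = 0.714698, Gamma_stt = -5.713420, Gamma_tss = -0.741461, Gamma_tst = 1.065677, Gamma_ttt = -0.941212; k1 = (0.362328, -0.586120, 2.245247, 0.873312)
  k2: at (s, t) = (0.274367, -0.294970), (ds/dtau, dt/dtau) = (0.418459, -0.564287); Gamma_sss = 0.161470, Gamma_sst = 0.760520, Gamma_stt = -5.977483, Gamma_tss = -0.744358, Gamma_tst = 1.112898, Gamma_ttt = -0.995873; k2 = (0.418459, -0.564287, 2.234241, 0.973029)
  k3: at (s, t) = (0.275770, -0.294424), (ds/dtau, dt/dtau) = (0.418184, -0.561794); Gamma_sss = 0.160423, Gamma_sst = 0.773391, Gamma_stt = -6.025522, Gamma_tss = -0.748270, Gamma_tst = 1.121331, Gamma_ttt = -1.008313; k3 = (0.418184, -0.561794, 2.237069, 0.975969)
  k4: at (s, t) = (0.286218, -0.308407), (ds/dtau, dt/dtau) = (0.474182, -0.537322); Gamma_sss = 0.159618, Gamma_sst = 0.831225, Gamma_stt = -6.326042, Gamma_tss = -0.755745, Gamma_tst = 1.173850, Gamma_ttt = -1.073733; k4 = (0.474182, -0.537322, 2.214102, 1.078096)
  Y <- Y + (h/6)(k1 + 2k2 + 2k3 + k4): s = 0.2862, t = -0.3084, ds/dtau = 0.4740, dt/dtau = -0.5374
step 3:
  k1: at (s, t) = (0.286223, -0.308447), (ds/dtau, dt/dtau) = (0.474011, -0.537375); Gamma_sss = 0.159631, Gamma_sst = 0.831185, Gamma_stt = -6.326104, Gamma_tss = -0.755711, Gamma_tst = 1.173861, Gamma_ttt = -1.073716; k1 = (0.474011, -0.537375, 2.214376, 1.077873)
  k2: at (s, t) = (0.298074, -0.321881), (ds/dtau, dt/dtau) = (0.529371, -0.510428); Gamma_sss = 0.156962, Gamma_sst = 0.901015, Gamma_stt = -6.661160, Gamma_tss = -0.767602, Gamma_tst = 1.231004, Gamma_ttt = -1.149916; k2 = (0.529371, -0.510428, 2.178411, 1.179952)
  k3: at (s, t) = (0.299458, -0.321208), (ds/dtau, dt/dtau) = (0.528472, -0.507876); Gamma_sss = 0.155603, Gamma_sst = 0.914344, Gamma_stt = -6.706899, Gamma_tss = -0.771630, Gamma_tst = 1.238706, Gamma_ttt = -1.162703; k3 = (0.528472, -0.507876, 2.177325, 1.180340)
  k4: at (s, t) = (0.312647, -0.333841), (ds/dtau, dt/dtau) = (0.582878, -0.478358); Gamma_sss = 0.150493, Gamma_sst = 0.996732, Gamma_stt = -7.071180, Gamma_tss = -0.787977, Gamma_tst = 1.298931, Gamma_ttt = -1.250055; k4 = (0.582878, -0.478358, 2.122769, 1.278104)
  Y <- Y + (h/6)(k1 + 2k2 + 2k3 + k4): s = 0.3127, t = -0.3339, ds/dtau = 0.5827, dt/dtau = -0.4784
step 4:
  k1: at (s, t) = (0.312661, -0.333883), (ds/dtau, dt/dtau) = (0.582750, -0.478404); Gamma_sss = 0.150501, Gamma_sst = 0.996752, Gamma_stt = -7.071471, Gamma_tss = -0.787963, Gamma_tst = 1.298977, Gamma_ttt = -1.250094; k1 = (0.582750, -0.478404, 2.123106, 1.277982)
  k2: at (s, t) = (0.327230, -0.345843), (ds/dtau, dt/dtau) = (0.635827, -0.446454); Gamma_sss = 0.142682, Gamma_sst = 1.091989, Gamma_stt = -7.463603, Gamma_tss = -0.808551, Gamma_tst = 1.361820, Gamma_ttt = -1.348950; k2 = (0.635827, -0.446454, 2.049932, 1.368906)
  k3: at (s, t) = (0.328557, -0.345045), (ds/dtau, dt/dtau) = (0.633998, -0.444181); Gamma_sss = 0.140928, Gamma_sst = 1.105618, Gamma_stt = -7.505717, Gamma_tss = -0.812530, Gamma_tst = 1.368608, Gamma_ttt = -1.361963; k3 = (0.633998, -0.444181, 2.046913, 1.366137)
  k4: at (s, t) = (0.344361, -0.356092), (ds/dtau, dt/dtau) = (0.685095, -0.410097); Gamma_sss = 0.129704, Gamma_sst = 1.213835, Gamma_stt = -7.917846, Gamma_tss = -0.837010, Gamma_tst = 1.432428, Gamma_ttt = -1.472369; k4 = (0.685095, -0.410097, 1.952808, 1.445374)
  Y <- Y + (h/6)(k1 + 2k2 + 2k3 + k4): s = 0.3444, t = -0.3561, ds/dtau = 0.6850, dt/dtau = -0.4101

Answer: s = 0.3444, t = -0.3561, ds/dtau = 0.6850, dt/dtau = -0.4101


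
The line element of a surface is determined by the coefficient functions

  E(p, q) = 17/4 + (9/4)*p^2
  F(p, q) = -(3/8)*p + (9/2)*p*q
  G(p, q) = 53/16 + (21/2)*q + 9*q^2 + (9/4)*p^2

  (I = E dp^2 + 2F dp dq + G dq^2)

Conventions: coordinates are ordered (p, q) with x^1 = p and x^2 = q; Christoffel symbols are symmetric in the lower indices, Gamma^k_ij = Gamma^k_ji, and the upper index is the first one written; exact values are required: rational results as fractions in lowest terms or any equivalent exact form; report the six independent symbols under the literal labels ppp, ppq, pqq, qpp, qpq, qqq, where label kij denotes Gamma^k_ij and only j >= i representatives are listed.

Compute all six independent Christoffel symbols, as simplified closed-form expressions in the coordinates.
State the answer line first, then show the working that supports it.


Answer: Gamma_ppp = (324*p^3 + 1728*p*q + 468*p)/(324*p^4 + 1728*p^2*q + 1080*p^2 + 2448*q^2 + 2856*q + 901), Gamma_ppq = (-648*p^2*q + 54*p^2)/(324*p^4 + 1728*p^2*q + 1080*p^2 + 2448*q^2 + 2856*q + 901), Gamma_pqq = (324*p^3 - 1296*p*q^2 + 216*p*q + 603*p)/(324*p^4 + 1728*p^2*q + 1080*p^2 + 2448*q^2 + 2856*q + 901), Gamma_qpp = (1224*q - 102)/(324*p^4 + 1728*p^2*q + 1080*p^2 + 2448*q^2 + 2856*q + 901), Gamma_qpq = (324*p^3 + 612*p)/(324*p^4 + 1728*p^2*q + 1080*p^2 + 2448*q^2 + 2856*q + 901), Gamma_qqq = (648*p^2*q + 810*p^2 + 2448*q + 1428)/(324*p^4 + 1728*p^2*q + 1080*p^2 + 2448*q^2 + 2856*q + 901)

E = 17/4 + (9/4)*p^2; F = -(3/8)*p + (9/2)*p*q; G = 53/16 + (21/2)*q + 9*q^2 + (9/4)*p^2
Gamma^k_ij = (1/2) g^{kl} (d_i g_jl + d_j g_il - d_l g_ij), with g^inv = (1/(EG-F^2)) [[G, -F], [-F, E]]
first partials: E_p = (9/2)*p, E_q = 0, F_p = -3/8 + (9/2)*q, F_q = (9/2)*p, G_p = (9/2)*p, G_q = 21/2 + 18*q
D = EG - F^2 = 901/64 + (357/8)*q + (153/4)*q^2 + (135/8)*p^2 + 27*p^2*q + (81/16)*p^4
expanded: Gamma^p_pp = (G E_p - 2F F_p + F E_q)/(2D), Gamma^p_pq = (G E_q - F G_p)/(2D), Gamma^p_qq = (2G F_q - G G_p - F G_q)/(2D), Gamma^q_pp = (2E F_p - E E_q - F E_p)/(2D), Gamma^q_pq = (E G_p - F E_q)/(2D), Gamma^q_qq = (E G_q - 2F F_q + F G_p)/(2D); substitute and cancel common factors


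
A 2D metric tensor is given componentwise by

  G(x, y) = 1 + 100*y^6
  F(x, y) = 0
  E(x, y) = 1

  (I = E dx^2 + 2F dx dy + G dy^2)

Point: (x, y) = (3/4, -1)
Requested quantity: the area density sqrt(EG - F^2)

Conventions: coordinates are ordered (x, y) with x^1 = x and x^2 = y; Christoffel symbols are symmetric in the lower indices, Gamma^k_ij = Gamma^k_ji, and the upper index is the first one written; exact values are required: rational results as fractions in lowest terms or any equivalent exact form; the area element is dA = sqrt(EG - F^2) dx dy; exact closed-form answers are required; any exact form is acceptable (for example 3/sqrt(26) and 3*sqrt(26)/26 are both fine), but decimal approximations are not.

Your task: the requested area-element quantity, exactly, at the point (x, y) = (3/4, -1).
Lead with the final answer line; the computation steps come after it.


Answer: sqrt(EG - F^2) = sqrt(101)

E = 1, F = 0, G = 101; EG - F^2 = 101


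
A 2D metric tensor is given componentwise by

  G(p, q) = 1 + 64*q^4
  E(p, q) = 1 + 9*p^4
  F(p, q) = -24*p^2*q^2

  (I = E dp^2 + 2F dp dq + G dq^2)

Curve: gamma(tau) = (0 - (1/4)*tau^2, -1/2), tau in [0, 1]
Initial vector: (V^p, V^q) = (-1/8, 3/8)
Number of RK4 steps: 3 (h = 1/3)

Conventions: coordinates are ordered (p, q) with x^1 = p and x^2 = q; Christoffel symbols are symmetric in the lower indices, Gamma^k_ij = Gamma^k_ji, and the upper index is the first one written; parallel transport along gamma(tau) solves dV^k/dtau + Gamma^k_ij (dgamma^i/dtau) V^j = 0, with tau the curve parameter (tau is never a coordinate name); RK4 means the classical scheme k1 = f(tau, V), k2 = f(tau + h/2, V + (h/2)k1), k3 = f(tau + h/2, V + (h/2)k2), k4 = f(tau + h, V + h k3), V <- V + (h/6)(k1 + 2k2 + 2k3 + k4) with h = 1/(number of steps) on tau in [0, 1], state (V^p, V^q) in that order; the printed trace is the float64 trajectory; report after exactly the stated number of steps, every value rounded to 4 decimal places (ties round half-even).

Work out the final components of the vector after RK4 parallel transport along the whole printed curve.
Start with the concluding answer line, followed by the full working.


Answer: V^p = -0.1246, V^q = 0.3657

gamma'(tau) = (-(1/2)*tau, 0); f(tau, V)^k = -Gamma^k_ij(gamma(tau)) gamma'^i(tau) V^j; h = 1/3; intermediate values shown to 6 dp
curve data and Christoffel symbols at the stage parameters:
  tau = 0.000000: gamma = (0.000000, -0.500000), gamma' = (0.000000, 0.000000); Gamma_ppp = 0.000000, Gamma_ppq = 0.000000, Gamma_pqq = 0.000000, Gamma_qpp = 0.000000, Gamma_qpq = 0.000000, Gamma_qqq = -3.200000
  tau = 0.166667: gamma = (-0.006944, -0.500000), gamma' = (-0.083333, 0.000000); Gamma_ppp = -0.000001, Gamma_ppq = 0.000000, Gamma_pqq = 0.000231, Gamma_qpp = 0.016667, Gamma_qpq = 0.000000, Gamma_qqq = -3.200000
  tau = 0.333333: gamma = (-0.027778, -0.500000), gamma' = (-0.166667, 0.000000); Gamma_ppp = -0.000077, Gamma_ppq = 0.000000, Gamma_pqq = 0.003704, Gamma_qpp = 0.066667, Gamma_qpq = 0.000000, Gamma_qqq = -3.199997
  tau = 0.500000: gamma = (-0.062500, -0.500000), gamma' = (-0.250000, 0.000000); Gamma_ppp = -0.000879, Gamma_ppq = 0.000000, Gamma_pqq = 0.018749, Gamma_qpp = 0.149996, Gamma_qpq = 0.000000, Gamma_qqq = -3.199912
  tau = 0.666667: gamma = (-0.111111, -0.500000), gamma' = (-0.333333, 0.000000); Gamma_ppp = -0.004937, Gamma_ppq = 0.000000, Gamma_pqq = 0.059243, Gamma_qpp = 0.266594, Gamma_qpq = 0.000000, Gamma_qqq = -3.199122
  tau = 0.833333: gamma = (-0.173611, -0.500000), gamma' = (-0.416667, 0.000000); Gamma_ppp = -0.018807, Gamma_ppq = 0.000000, Gamma_pqq = 0.144440, Gamma_qpp = 0.415986, Gamma_qpq = 0.000000, Gamma_qqq = -3.194776
  tau = 1.000000: gamma = (-0.250000, -0.500000), gamma' = (-0.500000, 0.000000); Gamma_ppp = -0.055857, Gamma_ppq = 0.000000, Gamma_pqq = 0.297905, Gamma_qpp = 0.595811, Gamma_qpq = 0.000000, Gamma_qqq = -3.177657
step 0: V^p = -0.1250, V^q = 0.3750
step 1: k1 = (0.000000, 0.000000), k2 = (0.000000, -0.000174), k3 = (0.000000, -0.000174), k4 = (0.000002, -0.001389); V <- V + (h/6)(k1 + 2k2 + 2k3 + k4): V^p = -0.1250, V^q = 0.3749
step 2: k1 = (0.000002, -0.001389), k2 = (0.000027, -0.004687), k3 = (0.000027, -0.004687), k4 = (0.000206, -0.011107); V <- V + (h/6)(k1 + 2k2 + 2k3 + k4): V^p = -0.1250, V^q = 0.3731
step 3: k1 = (0.000206, -0.011106), k2 = (0.000979, -0.021657), k3 = (0.000978, -0.021635), k4 = (0.003481, -0.037136); V <- V + (h/6)(k1 + 2k2 + 2k3 + k4): V^p = -0.1246, V^q = 0.3657


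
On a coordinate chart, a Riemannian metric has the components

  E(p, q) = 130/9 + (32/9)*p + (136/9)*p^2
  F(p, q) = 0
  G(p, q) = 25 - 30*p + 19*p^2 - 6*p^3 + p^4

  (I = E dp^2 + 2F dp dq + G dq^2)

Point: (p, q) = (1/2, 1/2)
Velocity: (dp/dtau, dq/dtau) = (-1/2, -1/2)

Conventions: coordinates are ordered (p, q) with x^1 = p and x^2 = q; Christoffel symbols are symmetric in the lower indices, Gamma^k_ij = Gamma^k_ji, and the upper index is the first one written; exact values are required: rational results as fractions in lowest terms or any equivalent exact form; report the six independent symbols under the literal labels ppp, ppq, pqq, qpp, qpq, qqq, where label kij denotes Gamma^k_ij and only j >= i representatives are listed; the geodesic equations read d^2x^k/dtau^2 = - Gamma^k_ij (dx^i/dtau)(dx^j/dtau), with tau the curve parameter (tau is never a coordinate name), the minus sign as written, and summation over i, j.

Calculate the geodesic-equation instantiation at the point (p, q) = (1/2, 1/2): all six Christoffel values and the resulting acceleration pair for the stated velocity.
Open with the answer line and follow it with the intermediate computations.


Answer: Gamma_ppp = 7/15, Gamma_ppq = 0, Gamma_pqq = 3/8, Gamma_qpp = 0, Gamma_qpq = -8/15, Gamma_qqq = 0; accelerations (d^2p/dtau^2, d^2q/dtau^2) = (-101/480, 4/15)

E = 20, F = 0, G = 225/16 at the point
E_p = 56/3, E_q = 0, F_p = 0, F_q = 0, G_p = -15, G_q = 0
EG - F^2 = 1125/4;  g^inv = (4/1125) * [[225/16, 0], [0, 20]]
first-kind symbols [ij,l] = (1/2)(d_i g_jl + d_j g_il - d_l g_ij): [pp,p] = E_p/2 = 28/3, [pp,q] = F_p - E_q/2 = 0, [pq,p] = E_q/2 = 0, [pq,q] = G_p/2 = -15/2, [qq,p] = F_q - G_p/2 = 15/2, [qq,q] = G_q/2 = 0
Gamma^p_ij = (G*[ij,p] - F*[ij,q])/(EG - F^2), Gamma^q_ij = (E*[ij,q] - F*[ij,p])/(EG - F^2)
Gamma_ppp = 7/15, Gamma_ppq = 0, Gamma_pqq = 3/8, Gamma_qpp = 0, Gamma_qpq = -8/15, Gamma_qqq = 0
d^2p/dtau^2 = -(Gamma_ppp*(-1/2)^2 + 2*Gamma_ppq*(-1/2)*(-1/2) + Gamma_pqq*(-1/2)^2) = -101/480
d^2q/dtau^2 = -(Gamma_qpp*(-1/2)^2 + 2*Gamma_qpq*(-1/2)*(-1/2) + Gamma_qqq*(-1/2)^2) = 4/15


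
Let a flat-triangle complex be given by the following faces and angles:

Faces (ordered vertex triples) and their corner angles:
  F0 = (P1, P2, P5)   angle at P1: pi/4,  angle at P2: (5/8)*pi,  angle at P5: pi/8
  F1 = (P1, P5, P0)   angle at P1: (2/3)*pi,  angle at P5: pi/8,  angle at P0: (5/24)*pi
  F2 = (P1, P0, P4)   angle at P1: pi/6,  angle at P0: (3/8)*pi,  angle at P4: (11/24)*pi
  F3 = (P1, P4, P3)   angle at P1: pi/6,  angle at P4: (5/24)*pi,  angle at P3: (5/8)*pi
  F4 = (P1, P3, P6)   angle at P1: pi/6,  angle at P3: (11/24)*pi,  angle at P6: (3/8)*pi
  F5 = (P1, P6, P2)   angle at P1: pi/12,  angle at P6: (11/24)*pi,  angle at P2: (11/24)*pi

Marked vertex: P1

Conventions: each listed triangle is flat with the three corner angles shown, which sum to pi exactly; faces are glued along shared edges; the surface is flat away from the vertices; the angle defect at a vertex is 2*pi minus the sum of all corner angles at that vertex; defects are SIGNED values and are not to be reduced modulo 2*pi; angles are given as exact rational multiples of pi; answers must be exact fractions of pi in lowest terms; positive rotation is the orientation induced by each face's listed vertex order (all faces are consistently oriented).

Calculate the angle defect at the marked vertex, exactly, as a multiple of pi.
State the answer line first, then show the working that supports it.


Answer: defect(P1) = pi/2

Sum of corner angles at P1: (3/2)*pi
defect = 2*pi - (3/2)*pi


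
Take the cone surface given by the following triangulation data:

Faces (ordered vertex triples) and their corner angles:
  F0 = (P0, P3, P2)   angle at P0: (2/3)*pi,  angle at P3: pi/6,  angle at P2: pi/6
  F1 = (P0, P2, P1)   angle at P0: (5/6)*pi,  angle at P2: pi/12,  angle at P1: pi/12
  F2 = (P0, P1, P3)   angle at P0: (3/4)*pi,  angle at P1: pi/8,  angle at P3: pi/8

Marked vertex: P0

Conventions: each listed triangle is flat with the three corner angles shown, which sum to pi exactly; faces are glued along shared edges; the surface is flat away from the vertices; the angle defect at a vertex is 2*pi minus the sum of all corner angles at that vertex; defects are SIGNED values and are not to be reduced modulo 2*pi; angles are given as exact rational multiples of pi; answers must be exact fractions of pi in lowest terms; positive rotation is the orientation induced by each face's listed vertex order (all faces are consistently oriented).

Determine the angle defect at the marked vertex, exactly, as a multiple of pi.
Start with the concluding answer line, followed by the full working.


Answer: defect(P0) = -pi/4

Sum of corner angles at P0: (9/4)*pi
defect = 2*pi - (9/4)*pi


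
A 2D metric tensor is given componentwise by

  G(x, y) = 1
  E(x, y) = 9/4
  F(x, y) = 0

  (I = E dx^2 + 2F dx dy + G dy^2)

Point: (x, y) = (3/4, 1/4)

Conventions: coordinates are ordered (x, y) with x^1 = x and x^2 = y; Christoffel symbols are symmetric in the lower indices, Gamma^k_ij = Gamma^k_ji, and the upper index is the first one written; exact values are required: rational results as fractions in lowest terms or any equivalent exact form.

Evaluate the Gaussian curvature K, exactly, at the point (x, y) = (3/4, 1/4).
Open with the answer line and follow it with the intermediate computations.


Answer: K = 0

E = 9/4, F = 0, G = 1, EG - F^2 = 9/4 at the point
E_x = 0, E_y = 0, F_x = 0, F_y = 0, G_x = 0, G_y = 0
E_yy = 0, F_xy = 0, G_xx = 0
Using the Brioschi determinant formula for K from the metric derivatives:
M1 = [[-E_yy/2 + F_xy - G_xx/2, E_x/2, F_x - E_y/2], [F_y - G_x/2, E, F], [G_y/2, F, G]] = [[0, 0, 0], [0, 9/4, 0], [0, 0, 1]]; det M1 = 0
M2 = [[0, E_y/2, G_x/2], [E_y/2, E, F], [G_x/2, F, G]] = [[0, 0, 0], [0, 9/4, 0], [0, 0, 1]]; det M2 = 0
det M1 - det M2 = 0; K = 0 / (9/4)^2 = 0


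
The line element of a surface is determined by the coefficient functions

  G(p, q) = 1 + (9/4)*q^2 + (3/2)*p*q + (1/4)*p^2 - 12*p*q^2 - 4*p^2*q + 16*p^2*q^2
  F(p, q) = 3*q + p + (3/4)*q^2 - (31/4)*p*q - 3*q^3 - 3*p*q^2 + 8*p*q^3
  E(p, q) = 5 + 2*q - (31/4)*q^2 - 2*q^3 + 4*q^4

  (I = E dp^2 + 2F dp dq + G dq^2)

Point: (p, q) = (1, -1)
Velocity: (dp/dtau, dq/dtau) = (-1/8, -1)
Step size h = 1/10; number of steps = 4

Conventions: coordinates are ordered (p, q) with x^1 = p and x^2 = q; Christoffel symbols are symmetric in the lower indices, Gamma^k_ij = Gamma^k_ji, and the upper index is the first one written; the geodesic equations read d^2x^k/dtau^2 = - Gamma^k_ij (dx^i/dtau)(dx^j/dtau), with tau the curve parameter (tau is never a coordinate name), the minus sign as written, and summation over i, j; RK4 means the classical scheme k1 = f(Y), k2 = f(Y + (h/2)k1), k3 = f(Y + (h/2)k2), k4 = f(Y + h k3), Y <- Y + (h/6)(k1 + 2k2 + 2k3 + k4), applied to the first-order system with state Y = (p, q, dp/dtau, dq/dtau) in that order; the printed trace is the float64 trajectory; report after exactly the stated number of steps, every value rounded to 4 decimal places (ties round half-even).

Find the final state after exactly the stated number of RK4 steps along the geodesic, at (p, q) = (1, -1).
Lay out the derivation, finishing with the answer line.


f(Y) = (dp/dtau, dq/dtau, -Gamma^p_ij Y'^i Y'^j, -Gamma^q_ij Y'^i Y'^j) with the Gammas evaluated at the stage position; h = 0.100000; intermediate values shown to 6 dp
step 0: p = 1.0000, q = -1.0000, dp/dtau = -0.1250, dq/dtau = -1.0000
step 1:
  k1: at (p, q) = (1.000000, -1.000000), (dp/dtau, dq/dtau) = (-0.125000, -1.000000); Gamma_ppp = 0.000000, Gamma_ppq = -0.219512, Gamma_pqq = 0.121951, Gamma_qpp = 0.000000, Gamma_qpq = 1.317073, Gamma_qqq = -0.731707; k1 = (-0.125000, -1.000000, -0.067073, 0.402439)
  k2: at (p, q) = (0.993750, -1.050000), (dp/dtau, dq/dtau) = (-0.128354, -0.979878); Gamma_ppp = 0.000000, Gamma_ppq = -0.308660, Gamma_pqq = 0.162539, Gamma_qpp = 0.000000, Gamma_qpq = 1.308898, Gamma_qqq = -0.689260; k2 = (-0.128354, -0.979878, -0.078423, 0.332558)
  k3: at (p, q) = (0.993582, -1.048994), (dp/dtau, dq/dtau) = (-0.128921, -0.983372); Gamma_ppp = 0.000000, Gamma_ppq = -0.307149, Gamma_pqq = 0.161838, Gamma_qpp = 0.000000, Gamma_qpq = 1.309592, Gamma_qqq = -0.690030; k3 = (-0.128921, -0.983372, -0.078622, 0.335219)
  k4: at (p, q) = (0.987108, -1.098337), (dp/dtau, dq/dtau) = (-0.132862, -0.966478); Gamma_ppp = 0.000000, Gamma_ppq = -0.390432, Gamma_pqq = 0.195356, Gamma_qpp = 0.000000, Gamma_qpq = 1.291928, Gamma_qqq = -0.646428; k4 = (-0.132862, -0.966478, -0.082209, 0.272027)
  Y <- Y + (h/6)(k1 + 2k2 + 2k3 + k4): p = 0.9871, q = -1.0982, dp/dtau = -0.1327, dq/dtau = -0.9665
step 2:
  k1: at (p, q) = (0.987126, -1.098216), (dp/dtau, dq/dtau) = (-0.132723, -0.966500); Gamma_ppp = 0.000000, Gamma_ppq = -0.390233, Gamma_pqq = 0.195282, Gamma_qpp = 0.000000, Gamma_qpq = 1.291979, Gamma_qqq = -0.646537; k1 = (-0.132723, -0.966500, -0.082301, 0.272483)
  k2: at (p, q) = (0.980490, -1.146541), (dp/dtau, dq/dtau) = (-0.136838, -0.952876); Gamma_ppp = 0.000000, Gamma_ppq = -0.466129, Gamma_pqq = 0.221964, Gamma_qpp = 0.000000, Gamma_qpq = 1.266566, Gamma_qqq = -0.603121; k2 = (-0.136838, -0.952876, -0.079980, 0.217323)
  k3: at (p, q) = (0.980285, -1.145860), (dp/dtau, dq/dtau) = (-0.136722, -0.955634); Gamma_ppp = 0.000000, Gamma_ppq = -0.465457, Gamma_pqq = 0.221687, Gamma_qpp = 0.000000, Gamma_qpq = 1.267348, Gamma_qqq = -0.603612; k3 = (-0.136722, -0.955634, -0.080823, 0.220066)
  k4: at (p, q) = (0.973454, -1.193780), (dp/dtau, dq/dtau) = (-0.140805, -0.944493); Gamma_ppp = 0.000000, Gamma_ppq = -0.534599, Gamma_pqq = 0.242598, Gamma_qpp = 0.000000, Gamma_qpq = 1.235513, Gamma_qqq = -0.560668; k4 = (-0.140805, -0.944493, -0.074221, 0.171533)
  Y <- Y + (h/6)(k1 + 2k2 + 2k3 + k4): p = 0.9734, q = -1.1937, dp/dtau = -0.1407, dq/dtau = -0.9445
step 3:
  k1: at (p, q) = (0.973449, -1.193683), (dp/dtau, dq/dtau) = (-0.140692, -0.944520); Gamma_ppp = 0.000000, Gamma_ppq = -0.534492, Gamma_pqq = 0.242565, Gamma_qpp = 0.000000, Gamma_qpq = 1.235604, Gamma_qqq = -0.560746; k1 = (-0.140692, -0.944520, -0.074343, 0.171862)
  k2: at (p, q) = (0.966414, -1.240909), (dp/dtau, dq/dtau) = (-0.144409, -0.935927); Gamma_ppp = 0.000000, Gamma_ppq = -0.596273, Gamma_pqq = 0.258176, Gamma_qpp = 0.000000, Gamma_qpq = 1.199014, Gamma_qqq = -0.519152; k2 = (-0.144409, -0.935927, -0.064971, 0.130647)
  k3: at (p, q) = (0.966229, -1.240479), (dp/dtau, dq/dtau) = (-0.143940, -0.937987); Gamma_ppp = 0.000000, Gamma_ppq = -0.596099, Gamma_pqq = 0.258100, Gamma_qpp = 0.000000, Gamma_qpq = 1.199608, Gamma_qqq = -0.519409; k3 = (-0.143940, -0.937987, -0.066118, 0.133059)
  k4: at (p, q) = (0.959055, -1.287482), (dp/dtau, dq/dtau) = (-0.147304, -0.931214); Gamma_ppp = 0.000000, Gamma_ppq = -0.651086, Gamma_pqq = 0.269221, Gamma_qpp = 0.000000, Gamma_qpq = 1.159073, Gamma_qqq = -0.479271; k4 = (-0.147304, -0.931214, -0.054837, 0.097622)
  Y <- Y + (h/6)(k1 + 2k2 + 2k3 + k4): p = 0.9590, q = -1.2874, dp/dtau = -0.1472, dq/dtau = -0.9312
step 4:
  k1: at (p, q) = (0.959037, -1.287409), (dp/dtau, dq/dtau) = (-0.147214, -0.931238); Gamma_ppp = 0.000000, Gamma_ppq = -0.651049, Gamma_pqq = 0.269212, Gamma_qpp = 0.000000, Gamma_qpq = 1.159161, Gamma_qqq = -0.479318; k1 = (-0.147214, -0.931238, -0.054955, 0.097844)
  k2: at (p, q) = (0.951677, -1.333971), (dp/dtau, dq/dtau) = (-0.149962, -0.926346); Gamma_ppp = 0.000000, Gamma_ppq = -0.699231, Gamma_pqq = 0.276380, Gamma_qpp = 0.000000, Gamma_qpq = 1.116071, Gamma_qqq = -0.441141; k2 = (-0.149962, -0.926346, -0.042896, 0.068469)
  k3: at (p, q) = (0.951539, -1.333726), (dp/dtau, dq/dtau) = (-0.149359, -0.927815); Gamma_ppp = 0.000000, Gamma_ppq = -0.699270, Gamma_pqq = 0.276376, Gamma_qpp = 0.000000, Gamma_qpq = 1.116419, Gamma_qqq = -0.441248; k3 = (-0.149359, -0.927815, -0.044109, 0.070422)
  k4: at (p, q) = (0.944102, -1.380191), (dp/dtau, dq/dtau) = (-0.151625, -0.924196); Gamma_ppp = 0.000000, Gamma_ppq = -0.741086, Gamma_pqq = 0.280199, Gamma_qpp = 0.000000, Gamma_qpq = 1.071314, Gamma_qqq = -0.405056; k4 = (-0.151625, -0.924196, -0.031630, 0.045724)
  Y <- Y + (h/6)(k1 + 2k2 + 2k3 + k4): p = 0.9441, q = -1.3801, dp/dtau = -0.1516, dq/dtau = -0.9242

Answer: p = 0.9441, q = -1.3801, dp/dtau = -0.1516, dq/dtau = -0.9242
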